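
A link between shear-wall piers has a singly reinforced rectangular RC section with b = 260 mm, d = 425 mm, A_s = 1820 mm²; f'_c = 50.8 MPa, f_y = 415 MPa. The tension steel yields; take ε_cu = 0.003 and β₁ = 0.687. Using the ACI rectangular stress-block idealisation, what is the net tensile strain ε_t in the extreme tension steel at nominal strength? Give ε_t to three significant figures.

a = A_s f_y/(0.85 f'_c b) = 67.28 mm.
β₁ = 0.687, so c = a/β₁ = 67.28/0.687 = 97.93 mm.
From the linear strain diagram with ε_cu = 0.003: ε_t = 0.003 (d − c)/c = 0.003 × (425 − 97.93)/97.93 = 0.0100.
Since ε_t ≥ 0.005, the section is tension-controlled.

ε_t ≈ 0.0100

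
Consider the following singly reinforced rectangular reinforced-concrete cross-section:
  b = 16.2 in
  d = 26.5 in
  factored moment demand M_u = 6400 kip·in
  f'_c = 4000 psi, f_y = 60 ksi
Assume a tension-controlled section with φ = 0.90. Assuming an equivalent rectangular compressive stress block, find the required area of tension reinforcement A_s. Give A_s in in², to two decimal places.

M_n = M_u/φ = 6400/0.90 = 7111.11 kip·in.
From M_n = 0.85 f'_c a b (d − a/2):
a = d − √(d² − 2M_n/(0.85 f'_c b)) = 26.5 − √(26.5² − 2 × 7111.11/(0.85 × 4 × 16.2)) = 5.428 in.
A_s = 0.85 f'_c a b / f_y = 0.85 × 4 × 5.428 × 16.2 / 60 = 4.983 in².

A_s ≈ 4.98 in²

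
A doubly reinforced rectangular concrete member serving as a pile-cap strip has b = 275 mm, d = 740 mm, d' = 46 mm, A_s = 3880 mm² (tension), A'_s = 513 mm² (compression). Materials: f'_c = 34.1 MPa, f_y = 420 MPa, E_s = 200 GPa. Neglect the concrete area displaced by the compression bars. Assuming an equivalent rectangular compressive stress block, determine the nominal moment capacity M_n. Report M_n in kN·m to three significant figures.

Assume both tension and compression steel yield.
Net tension couple steel: A_s − A'_s = 3367 mm².
a = (A_s − A'_s) f_y / (0.85 f'_c b) = 1414140/(0.85 × 34.1 × 275) = 177.41 mm.
c = a/β₁ = 177.41/0.806 = 220.11 mm; ε'_s = 0.003(c − d')/c = 0.0024 ≥ f_y/E_s = 0.0021, so compression steel does yield.
M_n = (A_s − A'_s) f_y (d − a/2) + A'_s f_y (d − d') = [1414140 × (740 − 88.705) + 215460 × (740 − 46)] × 10⁻⁶ = 921.02 + 149.53 = 1070.55 kN·m.

M_n ≈ 1070 kN·m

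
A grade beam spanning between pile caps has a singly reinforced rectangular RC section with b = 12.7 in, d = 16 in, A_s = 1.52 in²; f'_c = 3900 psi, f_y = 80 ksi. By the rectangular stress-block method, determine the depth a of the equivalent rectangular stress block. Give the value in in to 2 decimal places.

T = A_s f_y = 1.52 × 80 = 121.6 kips.
a = T/(0.85 f'_c b) = 121.6/(0.85 × 3.9 × 12.7) = 2.89 in.

a ≈ 2.89 in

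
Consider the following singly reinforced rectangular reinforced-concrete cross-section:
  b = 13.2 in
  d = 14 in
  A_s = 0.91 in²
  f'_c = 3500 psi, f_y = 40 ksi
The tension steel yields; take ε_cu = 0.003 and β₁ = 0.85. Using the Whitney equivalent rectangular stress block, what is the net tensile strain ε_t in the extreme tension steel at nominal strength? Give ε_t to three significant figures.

ε_t ≈ 0.0355

a = A_s f_y/(0.85 f'_c b) = 0.927 in.
β₁ = 0.85, so c = a/β₁ = 0.927/0.85 = 1.091 in.
From the linear strain diagram with ε_cu = 0.003: ε_t = 0.003 (d − c)/c = 0.003 × (14 − 1.091)/1.091 = 0.0355.
Since ε_t ≥ 0.005, the section is tension-controlled.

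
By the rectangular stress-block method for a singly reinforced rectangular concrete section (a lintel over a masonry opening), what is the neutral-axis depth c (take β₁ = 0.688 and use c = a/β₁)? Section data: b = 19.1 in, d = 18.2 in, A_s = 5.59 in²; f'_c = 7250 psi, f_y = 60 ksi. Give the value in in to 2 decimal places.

c ≈ 4.14 in

T = A_s f_y = 5.59 × 60 = 335.4 kips.
a = T/(0.85 f'_c b) = 335.4/(0.85 × 7.25 × 19.1) = 2.8495 in.
With β₁ = 0.688, c = a/β₁ = 2.8495/0.688 = 4.14 in.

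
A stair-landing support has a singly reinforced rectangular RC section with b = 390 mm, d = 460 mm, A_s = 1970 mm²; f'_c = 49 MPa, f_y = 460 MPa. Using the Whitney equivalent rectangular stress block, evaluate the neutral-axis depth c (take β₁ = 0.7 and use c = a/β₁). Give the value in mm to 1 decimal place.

c ≈ 79.7 mm

T = A_s f_y = 1970 × 460 = 906200 N = 906.2 kN.
Setting C = 0.85 f'_c a b equal to T: a = 906200/(0.85 × 49 × 390) = 55.788 mm.
With β₁ = 0.7, c = a/β₁ = 55.788/0.7 = 79.7 mm.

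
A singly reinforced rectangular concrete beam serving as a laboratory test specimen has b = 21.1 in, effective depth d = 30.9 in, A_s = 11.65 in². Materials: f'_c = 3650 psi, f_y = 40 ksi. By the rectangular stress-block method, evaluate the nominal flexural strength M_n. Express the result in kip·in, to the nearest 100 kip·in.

M_n ≈ 12700 kip·in

T = A_s f_y = 11.65 × 40 = 466 kips.
a = T/(0.85 f'_c b) = 466/(0.85 × 3.65 × 21.1) = 7.119 in.
M_n = T(d − a/2) = 466 × (30.9 − 3.5595) = 12740.7 kip·in.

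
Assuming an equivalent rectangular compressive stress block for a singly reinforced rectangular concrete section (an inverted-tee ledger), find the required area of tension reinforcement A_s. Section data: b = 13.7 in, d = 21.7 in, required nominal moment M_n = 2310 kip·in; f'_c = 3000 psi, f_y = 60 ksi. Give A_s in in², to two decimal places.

From M_n = 0.85 f'_c a b (d − a/2):
a = d − √(d² − 2M_n/(0.85 f'_c b)) = 21.7 − √(21.7² − 2 × 2310/(0.85 × 3 × 13.7)) = 3.298 in.
A_s = 0.85 f'_c a b / f_y = 0.85 × 3 × 3.298 × 13.7 / 60 = 1.920 in².

A_s ≈ 1.92 in²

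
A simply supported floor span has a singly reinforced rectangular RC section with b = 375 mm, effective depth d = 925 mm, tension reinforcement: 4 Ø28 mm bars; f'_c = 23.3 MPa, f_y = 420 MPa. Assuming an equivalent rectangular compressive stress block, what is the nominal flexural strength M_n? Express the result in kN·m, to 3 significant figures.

A_s = 4 × 616 = 2464 mm².
T = A_s f_y = 2464 × 420 = 1034880 N = 1034.88 kN.
From C = T: a = T/(0.85 f'_c b) = 1034880/(0.85 × 23.3 × 375) = 139.34 mm.
M_n = T(d − a/2) = 1034.88 kN × (925 − 69.67) mm = 885.16 kN·m.

M_n ≈ 885 kN·m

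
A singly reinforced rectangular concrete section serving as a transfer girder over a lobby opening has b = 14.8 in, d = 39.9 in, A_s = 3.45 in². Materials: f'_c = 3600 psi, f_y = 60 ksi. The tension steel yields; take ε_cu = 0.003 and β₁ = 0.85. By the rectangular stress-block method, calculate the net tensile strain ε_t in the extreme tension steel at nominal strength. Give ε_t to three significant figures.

a = A_s f_y/(0.85 f'_c b) = 4.571 in.
β₁ = 0.85, so c = a/β₁ = 4.571/0.85 = 5.378 in.
From the linear strain diagram with ε_cu = 0.003: ε_t = 0.003 (d − c)/c = 0.003 × (39.9 − 5.378)/5.378 = 0.0193.
Since ε_t ≥ 0.005, the section is tension-controlled.

ε_t ≈ 0.0193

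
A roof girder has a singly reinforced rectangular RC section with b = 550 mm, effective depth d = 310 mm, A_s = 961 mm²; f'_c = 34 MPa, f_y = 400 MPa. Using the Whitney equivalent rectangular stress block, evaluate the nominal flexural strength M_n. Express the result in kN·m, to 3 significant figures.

T = A_s f_y = 961 × 400 = 384400 N = 384.4 kN.
From C = T: a = T/(0.85 f'_c b) = 384400/(0.85 × 34 × 550) = 24.18 mm.
M_n = T(d − a/2) = 384.4 kN × (310 − 12.09) mm = 114.52 kN·m.

M_n ≈ 115 kN·m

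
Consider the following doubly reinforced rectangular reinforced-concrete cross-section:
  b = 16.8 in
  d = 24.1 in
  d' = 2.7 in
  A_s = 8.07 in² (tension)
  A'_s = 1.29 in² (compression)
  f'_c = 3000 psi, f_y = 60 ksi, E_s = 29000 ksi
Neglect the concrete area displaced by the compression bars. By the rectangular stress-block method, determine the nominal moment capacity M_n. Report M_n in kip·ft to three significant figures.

M_n ≈ 794 kip·ft

Assume both steels yield.
a = (A_s − A'_s) f_y/(0.85 f'_c b) = (8.07 − 1.29) × 60/(0.85 × 3 × 16.8) = 9.496 in.
c = a/β₁ = 9.496/0.85 = 11.172 in; ε'_s = 0.003(c − d')/c = 0.0023 ≥ ε_y = 0.0021, so the compression steel yields.
M_n = (A_s − A'_s) f_y (d − a/2) + A'_s f_y (d − d') = 406.8 × (24.1 − 4.748) + 77.4 × (24.1 − 2.7) = 7872.4 + 1656.4 = 9528.8 kip·in = 9528.8/12 = 794.07 kip·ft.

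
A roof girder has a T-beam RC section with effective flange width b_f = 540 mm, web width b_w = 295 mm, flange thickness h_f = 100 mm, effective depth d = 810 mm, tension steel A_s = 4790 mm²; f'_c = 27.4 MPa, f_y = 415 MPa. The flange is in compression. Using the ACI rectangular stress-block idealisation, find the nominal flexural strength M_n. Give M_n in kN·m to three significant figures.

Tension: T = A_s f_y = 4790 × 415 = 1987850 N.
Try a within the flange: a = T/(0.85 f'_c b_f) = 1987850/(0.85 × 27.4 × 540) = 158.06 mm.
a = 158.06 > h_f = 100 mm: the block extends into the web. Split into flange-overhang and web parts.
C_f = 0.85 f'_c (b_f − b_w) h_f = 0.85 × 27.4 × (540 − 295) × 100 = 570605 N.
Remaining web compression depth: a_w = (T − C_f)/(0.85 f'_c b_w) = (1987850 − 570605)/(0.85 × 27.4 × 295) = 206.28 mm.
M_n = C_f(d − h_f/2) + (T − C_f)(d − a_w/2) = 570605 × (810 − 50) + 1417245 × (810 − 103.14) = 433.66 + 1001.79 = 1435.45 × 10⁶ N·mm.
M_n = 1435.45 kN·m.

M_n ≈ 1440 kN·m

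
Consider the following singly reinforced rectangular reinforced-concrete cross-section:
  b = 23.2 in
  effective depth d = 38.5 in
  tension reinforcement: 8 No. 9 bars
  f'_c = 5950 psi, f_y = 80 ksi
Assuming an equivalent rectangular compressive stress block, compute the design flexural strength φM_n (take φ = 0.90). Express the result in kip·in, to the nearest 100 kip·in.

A_s = 8 × 1 = 8 in².
T = A_s f_y = 8 × 80 = 640 kips.
a = T/(0.85 f'_c b) = 640/(0.85 × 5.95 × 23.2) = 5.455 in.
M_n = T(d − a/2) = 640 × (38.5 − 2.7275) = 22894.4 kip·in.
φM_n = 0.90 × 22894.4 = 20605.0 kip·in.

φM_n ≈ 20600 kip·in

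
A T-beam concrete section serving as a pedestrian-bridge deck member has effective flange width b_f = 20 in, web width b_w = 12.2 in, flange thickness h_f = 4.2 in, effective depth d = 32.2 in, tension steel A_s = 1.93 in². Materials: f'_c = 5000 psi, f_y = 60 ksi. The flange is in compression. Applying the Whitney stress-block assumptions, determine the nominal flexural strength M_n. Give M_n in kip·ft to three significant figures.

Tension: T = A_s f_y = 1.93 × 60 = 115.8 kips.
Try a within the flange: a = T/(0.85 f'_c b_f) = 115.8/(0.85 × 5 × 20) = 1.362 in.
Since a = 1.362 ≤ h_f = 4.2 in, the stress block lies entirely in the flange; analyse as a rectangular beam of width b_f.
M_n = T(d − a/2) = 115.8 × (32.2 − 0.681) = 3649.9 kip·in.
M_n = 3649.9/12 = 304.16 kip·ft.

M_n ≈ 304 kip·ft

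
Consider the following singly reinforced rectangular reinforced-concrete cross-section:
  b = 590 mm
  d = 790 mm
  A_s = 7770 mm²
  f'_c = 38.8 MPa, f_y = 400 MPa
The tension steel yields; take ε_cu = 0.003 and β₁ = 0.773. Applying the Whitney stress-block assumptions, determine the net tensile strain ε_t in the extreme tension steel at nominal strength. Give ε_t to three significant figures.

ε_t ≈ 0.00847

a = A_s f_y/(0.85 f'_c b) = 159.73 mm.
β₁ = 0.773, so c = a/β₁ = 159.73/0.773 = 206.64 mm.
From the linear strain diagram with ε_cu = 0.003: ε_t = 0.003 (d − c)/c = 0.003 × (790 − 206.64)/206.64 = 0.00847.
Since ε_t ≥ 0.005, the section is tension-controlled.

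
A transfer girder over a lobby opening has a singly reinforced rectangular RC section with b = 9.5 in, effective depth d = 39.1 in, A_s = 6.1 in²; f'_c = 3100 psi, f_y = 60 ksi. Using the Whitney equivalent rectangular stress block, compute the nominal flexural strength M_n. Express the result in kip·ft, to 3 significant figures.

M_n ≈ 970 kip·ft

T = A_s f_y = 6.1 × 60 = 366 kips.
a = T/(0.85 f'_c b) = 366/(0.85 × 3.1 × 9.5) = 14.621 in.
M_n = T(d − a/2) = 366 × (39.1 − 7.3105) = 11635.0 kip·in = 11635.0/12 = 969.58 kip·ft.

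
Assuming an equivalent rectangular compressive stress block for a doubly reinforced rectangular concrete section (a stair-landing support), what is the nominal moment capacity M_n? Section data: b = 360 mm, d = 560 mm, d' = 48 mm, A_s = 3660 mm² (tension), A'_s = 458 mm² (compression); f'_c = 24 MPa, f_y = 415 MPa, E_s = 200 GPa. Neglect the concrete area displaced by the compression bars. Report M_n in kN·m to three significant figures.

Assume both tension and compression steel yield.
Net tension couple steel: A_s − A'_s = 3202 mm².
a = (A_s − A'_s) f_y / (0.85 f'_c b) = 1328830/(0.85 × 24 × 360) = 180.94 mm.
c = a/β₁ = 180.94/0.85 = 212.87 mm; ε'_s = 0.003(c − d')/c = 0.0023 ≥ f_y/E_s = 0.0021, so compression steel does yield.
M_n = (A_s − A'_s) f_y (d − a/2) + A'_s f_y (d − d') = [1328830 × (560 − 90.47) + 190070 × (560 − 48)] × 10⁻⁶ = 623.93 + 97.32 = 721.25 kN·m.

M_n ≈ 721 kN·m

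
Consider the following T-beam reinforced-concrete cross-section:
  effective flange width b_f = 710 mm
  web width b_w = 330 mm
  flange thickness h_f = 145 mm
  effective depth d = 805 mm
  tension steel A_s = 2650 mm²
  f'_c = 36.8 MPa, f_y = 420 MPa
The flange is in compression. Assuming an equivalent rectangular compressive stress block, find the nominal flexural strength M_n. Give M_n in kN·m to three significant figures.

M_n ≈ 868 kN·m

Tension: T = A_s f_y = 2650 × 420 = 1113000 N.
Try a within the flange: a = T/(0.85 f'_c b_f) = 1113000/(0.85 × 36.8 × 710) = 50.12 mm.
Since a = 50.12 ≤ h_f = 145 mm, the stress block lies entirely in the flange; analyse as a rectangular beam of width b_f.
M_n = T(d − a/2) = 1113000 × (805 − 25.06) = 868.07 × 10⁶ N·mm.
M_n = 868.07 kN·m.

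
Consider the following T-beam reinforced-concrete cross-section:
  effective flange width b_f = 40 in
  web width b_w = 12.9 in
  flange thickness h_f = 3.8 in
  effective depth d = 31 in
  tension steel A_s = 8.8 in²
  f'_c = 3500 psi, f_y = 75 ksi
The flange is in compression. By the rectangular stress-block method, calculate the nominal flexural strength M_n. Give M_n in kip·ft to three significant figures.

M_n ≈ 1520 kip·ft

Tension: T = A_s f_y = 8.8 × 75 = 660 kips.
Try a within the flange: a = T/(0.85 f'_c b_f) = 660/(0.85 × 3.5 × 40) = 5.546 in.
a = 5.546 > h_f = 3.8 in: the block extends into the web. Split into flange-overhang and web parts.
C_f = 0.85 f'_c (b_f − b_w) h_f = 0.85 × 3.5 × (40 − 12.9) × 3.8 = 306.4 kips.
Remaining web compression depth: a_w = (T − C_f)/(0.85 f'_c b_w) = (660 − 306.4)/(0.85 × 3.5 × 12.9) = 9.214 in.
M_n = C_f(d − h_f/2) + (T − C_f)(d − a_w/2) = 306.4 × (31 − 1.9) + 353.6 × (31 − 4.607) = 8916.2 + 9332.6 = 18248.8 kip·in.
M_n = 18248.8/12 = 1520.73 kip·ft.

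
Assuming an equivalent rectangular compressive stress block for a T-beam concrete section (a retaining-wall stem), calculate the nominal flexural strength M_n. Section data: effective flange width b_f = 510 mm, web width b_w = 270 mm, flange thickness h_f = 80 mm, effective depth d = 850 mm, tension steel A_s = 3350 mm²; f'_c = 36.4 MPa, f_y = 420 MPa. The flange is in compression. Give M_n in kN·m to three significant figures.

Tension: T = A_s f_y = 3350 × 420 = 1407000 N.
Try a within the flange: a = T/(0.85 f'_c b_f) = 1407000/(0.85 × 36.4 × 510) = 89.17 mm.
a = 89.17 > h_f = 80 mm: the block extends into the web. Split into flange-overhang and web parts.
C_f = 0.85 f'_c (b_f − b_w) h_f = 0.85 × 36.4 × (510 − 270) × 80 = 594048 N.
Remaining web compression depth: a_w = (T − C_f)/(0.85 f'_c b_w) = (1407000 − 594048)/(0.85 × 36.4 × 270) = 97.32 mm.
M_n = C_f(d − h_f/2) + (T − C_f)(d − a_w/2) = 594048 × (850 − 40) + 812952 × (850 − 48.66) = 481.18 + 651.45 = 1132.63 × 10⁶ N·mm.
M_n = 1132.63 kN·m.

M_n ≈ 1130 kN·m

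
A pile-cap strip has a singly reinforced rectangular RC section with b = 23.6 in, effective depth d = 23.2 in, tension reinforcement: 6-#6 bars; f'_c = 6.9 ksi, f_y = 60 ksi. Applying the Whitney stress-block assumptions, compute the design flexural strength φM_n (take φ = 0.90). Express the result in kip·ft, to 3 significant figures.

φM_n ≈ 269 kip·ft

A_s = 6 × 0.44 = 2.64 in².
T = A_s f_y = 2.64 × 60 = 158.4 kips.
a = T/(0.85 f'_c b) = 158.4/(0.85 × 6.9 × 23.6) = 1.144 in.
M_n = T(d − a/2) = 158.4 × (23.2 − 0.572) = 3584.3 kip·in = 3584.3/12 = 298.69 kip·ft.
φM_n = 0.90 × 298.69 = 268.82 kip·ft.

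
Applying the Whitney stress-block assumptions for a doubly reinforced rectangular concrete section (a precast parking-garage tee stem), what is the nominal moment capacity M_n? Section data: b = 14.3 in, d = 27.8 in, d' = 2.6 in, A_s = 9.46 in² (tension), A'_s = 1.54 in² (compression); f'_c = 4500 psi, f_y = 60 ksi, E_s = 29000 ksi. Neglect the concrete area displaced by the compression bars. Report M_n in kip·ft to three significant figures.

M_n ≈ 1120 kip·ft

Assume both steels yield.
a = (A_s − A'_s) f_y/(0.85 f'_c b) = (9.46 − 1.54) × 60/(0.85 × 4.5 × 14.3) = 8.688 in.
c = a/β₁ = 8.688/0.825 = 10.531 in; ε'_s = 0.003(c − d')/c = 0.0023 ≥ ε_y = 0.0021, so the compression steel yields.
M_n = (A_s − A'_s) f_y (d − a/2) + A'_s f_y (d − d') = 475.2 × (27.8 − 4.344) + 92.4 × (27.8 − 2.6) = 11146.3 + 2328.5 = 13474.8 kip·in = 13474.8/12 = 1122.90 kip·ft.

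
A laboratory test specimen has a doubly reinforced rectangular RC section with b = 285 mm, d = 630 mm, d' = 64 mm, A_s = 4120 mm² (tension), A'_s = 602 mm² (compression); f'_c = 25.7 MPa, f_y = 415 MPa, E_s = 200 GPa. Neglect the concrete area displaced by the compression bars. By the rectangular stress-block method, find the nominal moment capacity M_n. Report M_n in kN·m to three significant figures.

Assume both tension and compression steel yield.
Net tension couple steel: A_s − A'_s = 3518 mm².
a = (A_s − A'_s) f_y / (0.85 f'_c b) = 1459970/(0.85 × 25.7 × 285) = 234.50 mm.
c = a/β₁ = 234.50/0.85 = 275.88 mm; ε'_s = 0.003(c − d')/c = 0.0023 ≥ f_y/E_s = 0.0021, so compression steel does yield.
M_n = (A_s − A'_s) f_y (d − a/2) + A'_s f_y (d − d') = [1459970 × (630 − 117.25) + 249830 × (630 − 64)] × 10⁻⁶ = 748.60 + 141.40 = 890.00 kN·m.

M_n ≈ 890 kN·m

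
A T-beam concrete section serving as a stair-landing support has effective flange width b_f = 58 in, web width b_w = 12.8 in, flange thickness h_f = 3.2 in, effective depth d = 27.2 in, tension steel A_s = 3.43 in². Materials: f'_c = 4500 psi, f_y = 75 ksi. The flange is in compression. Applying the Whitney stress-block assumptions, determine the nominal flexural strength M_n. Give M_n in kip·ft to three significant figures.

M_n ≈ 571 kip·ft

Tension: T = A_s f_y = 3.43 × 75 = 257.25 kips.
Try a within the flange: a = T/(0.85 f'_c b_f) = 257.25/(0.85 × 4.5 × 58) = 1.160 in.
Since a = 1.160 ≤ h_f = 3.2 in, the stress block lies entirely in the flange; analyse as a rectangular beam of width b_f.
M_n = T(d − a/2) = 257.25 × (27.2 − 0.58) = 6848.0 kip·in.
M_n = 6848.0/12 = 570.67 kip·ft.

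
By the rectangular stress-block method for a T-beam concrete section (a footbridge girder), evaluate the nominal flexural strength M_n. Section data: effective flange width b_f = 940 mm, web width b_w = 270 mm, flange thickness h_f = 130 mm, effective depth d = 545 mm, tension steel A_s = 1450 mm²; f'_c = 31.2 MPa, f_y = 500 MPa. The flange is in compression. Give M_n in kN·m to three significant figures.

M_n ≈ 385 kN·m

Tension: T = A_s f_y = 1450 × 500 = 725000 N.
Try a within the flange: a = T/(0.85 f'_c b_f) = 725000/(0.85 × 31.2 × 940) = 29.08 mm.
Since a = 29.08 ≤ h_f = 130 mm, the stress block lies entirely in the flange; analyse as a rectangular beam of width b_f.
M_n = T(d − a/2) = 725000 × (545 − 14.54) = 384.58 × 10⁶ N·mm.
M_n = 384.58 kN·m.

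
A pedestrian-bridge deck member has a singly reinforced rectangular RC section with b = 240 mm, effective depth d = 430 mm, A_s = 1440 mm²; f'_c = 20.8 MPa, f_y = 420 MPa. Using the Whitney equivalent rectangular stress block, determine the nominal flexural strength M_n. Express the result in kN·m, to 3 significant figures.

T = A_s f_y = 1440 × 420 = 604800 N = 604.8 kN.
From C = T: a = T/(0.85 f'_c b) = 604800/(0.85 × 20.8 × 240) = 142.53 mm.
M_n = T(d − a/2) = 604.8 kN × (430 − 71.265) mm = 216.96 kN·m.

M_n ≈ 217 kN·m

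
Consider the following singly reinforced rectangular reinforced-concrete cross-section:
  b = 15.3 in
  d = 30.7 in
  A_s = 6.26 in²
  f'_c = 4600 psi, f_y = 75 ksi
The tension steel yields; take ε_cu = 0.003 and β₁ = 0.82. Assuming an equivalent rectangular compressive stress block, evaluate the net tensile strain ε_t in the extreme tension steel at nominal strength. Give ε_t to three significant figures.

ε_t ≈ 0.00662

a = A_s f_y/(0.85 f'_c b) = 7.848 in.
β₁ = 0.82, so c = a/β₁ = 7.848/0.82 = 9.571 in.
From the linear strain diagram with ε_cu = 0.003: ε_t = 0.003 (d − c)/c = 0.003 × (30.7 − 9.571)/9.571 = 0.00662.
Since ε_t ≥ 0.005, the section is tension-controlled.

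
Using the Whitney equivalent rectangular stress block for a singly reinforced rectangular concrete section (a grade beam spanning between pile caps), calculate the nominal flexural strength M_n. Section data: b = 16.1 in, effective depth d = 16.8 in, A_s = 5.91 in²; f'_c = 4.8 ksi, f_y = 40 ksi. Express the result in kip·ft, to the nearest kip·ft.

M_n ≈ 296 kip·ft

T = A_s f_y = 5.91 × 40 = 236.4 kips.
a = T/(0.85 f'_c b) = 236.4/(0.85 × 4.8 × 16.1) = 3.599 in.
M_n = T(d − a/2) = 236.4 × (16.8 − 1.7995) = 3546.1 kip·in = 3546.1/12 = 295.51 kip·ft.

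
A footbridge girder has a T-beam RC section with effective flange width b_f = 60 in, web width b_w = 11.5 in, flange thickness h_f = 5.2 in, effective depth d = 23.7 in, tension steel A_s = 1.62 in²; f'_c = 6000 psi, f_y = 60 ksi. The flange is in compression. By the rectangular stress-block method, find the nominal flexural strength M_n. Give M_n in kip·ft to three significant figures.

M_n ≈ 191 kip·ft

Tension: T = A_s f_y = 1.62 × 60 = 97.2 kips.
Try a within the flange: a = T/(0.85 f'_c b_f) = 97.2/(0.85 × 6 × 60) = 0.318 in.
Since a = 0.318 ≤ h_f = 5.2 in, the stress block lies entirely in the flange; analyse as a rectangular beam of width b_f.
M_n = T(d − a/2) = 97.2 × (23.7 − 0.159) = 2288.2 kip·in.
M_n = 2288.2/12 = 190.68 kip·ft.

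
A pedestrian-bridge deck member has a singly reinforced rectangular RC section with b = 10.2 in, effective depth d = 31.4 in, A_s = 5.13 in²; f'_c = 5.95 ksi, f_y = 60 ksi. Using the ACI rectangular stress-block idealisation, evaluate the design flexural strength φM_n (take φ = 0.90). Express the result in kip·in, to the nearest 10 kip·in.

T = A_s f_y = 5.13 × 60 = 307.8 kips.
a = T/(0.85 f'_c b) = 307.8/(0.85 × 5.95 × 10.2) = 5.967 in.
M_n = T(d − a/2) = 307.8 × (31.4 − 2.9835) = 8746.6 kip·in.
φM_n = 0.90 × 8746.6 = 7871.9 kip·in.

φM_n ≈ 7870 kip·in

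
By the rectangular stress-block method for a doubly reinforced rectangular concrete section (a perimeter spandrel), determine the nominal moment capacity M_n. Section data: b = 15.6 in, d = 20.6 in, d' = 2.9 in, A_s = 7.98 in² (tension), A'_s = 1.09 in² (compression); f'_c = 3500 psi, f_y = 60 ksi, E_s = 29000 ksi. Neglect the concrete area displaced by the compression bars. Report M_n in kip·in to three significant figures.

M_n ≈ 7830 kip·in

Assume both steels yield.
a = (A_s − A'_s) f_y/(0.85 f'_c b) = (7.98 − 1.09) × 60/(0.85 × 3.5 × 15.6) = 8.908 in.
c = a/β₁ = 8.908/0.85 = 10.480 in; ε'_s = 0.003(c − d')/c = 0.0022 ≥ ε_y = 0.0021, so the compression steel yields.
M_n = (A_s − A'_s) f_y (d − a/2) + A'_s f_y (d − d') = 413.4 × (20.6 − 4.454) + 65.4 × (20.6 − 2.9) = 6674.8 + 1157.6 = 7832.4 kip·in.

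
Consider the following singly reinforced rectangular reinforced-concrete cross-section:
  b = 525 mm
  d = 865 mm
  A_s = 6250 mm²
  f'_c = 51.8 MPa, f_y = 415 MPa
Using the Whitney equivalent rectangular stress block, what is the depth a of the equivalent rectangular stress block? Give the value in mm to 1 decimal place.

T = A_s f_y = 6250 × 415 = 2593750 N = 2593.75 kN.
Setting C = 0.85 f'_c a b equal to T: a = 2593750/(0.85 × 51.8 × 525) = 112.2 mm.

a ≈ 112.2 mm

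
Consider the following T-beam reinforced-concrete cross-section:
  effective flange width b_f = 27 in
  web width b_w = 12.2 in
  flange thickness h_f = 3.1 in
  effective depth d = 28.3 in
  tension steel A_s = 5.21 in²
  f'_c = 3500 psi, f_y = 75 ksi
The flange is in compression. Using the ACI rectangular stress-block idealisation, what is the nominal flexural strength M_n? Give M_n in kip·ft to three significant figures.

M_n ≈ 830 kip·ft

Tension: T = A_s f_y = 5.21 × 75 = 390.75 kips.
Try a within the flange: a = T/(0.85 f'_c b_f) = 390.75/(0.85 × 3.5 × 27) = 4.865 in.
a = 4.865 > h_f = 3.1 in: the block extends into the web. Split into flange-overhang and web parts.
C_f = 0.85 f'_c (b_f − b_w) h_f = 0.85 × 3.5 × (27 − 12.2) × 3.1 = 136.5 kips.
Remaining web compression depth: a_w = (T − C_f)/(0.85 f'_c b_w) = (390.75 − 136.5)/(0.85 × 3.5 × 12.2) = 7.005 in.
M_n = C_f(d − h_f/2) + (T − C_f)(d − a_w/2) = 136.5 × (28.3 − 1.55) + 254.25 × (28.3 − 3.5025) = 3651.4 + 6304.8 = 9956.2 kip·in.
M_n = 9956.2/12 = 829.68 kip·ft.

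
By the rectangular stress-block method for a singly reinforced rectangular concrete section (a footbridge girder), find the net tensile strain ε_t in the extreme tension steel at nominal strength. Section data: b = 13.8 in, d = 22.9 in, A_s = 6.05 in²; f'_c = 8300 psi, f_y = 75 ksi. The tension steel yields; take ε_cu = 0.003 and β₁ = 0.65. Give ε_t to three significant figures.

ε_t ≈ 0.00658

a = A_s f_y/(0.85 f'_c b) = 4.661 in.
β₁ = 0.65, so c = a/β₁ = 4.661/0.65 = 7.171 in.
From the linear strain diagram with ε_cu = 0.003: ε_t = 0.003 (d − c)/c = 0.003 × (22.9 − 7.171)/7.171 = 0.00658.
Since ε_t ≥ 0.005, the section is tension-controlled.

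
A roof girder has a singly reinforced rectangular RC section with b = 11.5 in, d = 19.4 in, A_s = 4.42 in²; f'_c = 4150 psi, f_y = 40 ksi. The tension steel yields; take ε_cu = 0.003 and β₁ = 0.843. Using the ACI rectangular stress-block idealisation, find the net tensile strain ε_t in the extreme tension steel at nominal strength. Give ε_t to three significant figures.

a = A_s f_y/(0.85 f'_c b) = 4.358 in.
β₁ = 0.843, so c = a/β₁ = 4.358/0.843 = 5.170 in.
From the linear strain diagram with ε_cu = 0.003: ε_t = 0.003 (d − c)/c = 0.003 × (19.4 − 5.170)/5.170 = 0.00826.
Since ε_t ≥ 0.005, the section is tension-controlled.

ε_t ≈ 0.00826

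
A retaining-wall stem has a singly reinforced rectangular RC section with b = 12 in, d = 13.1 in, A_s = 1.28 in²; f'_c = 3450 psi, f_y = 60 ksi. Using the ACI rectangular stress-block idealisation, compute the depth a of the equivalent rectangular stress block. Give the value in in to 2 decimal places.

a ≈ 2.18 in

T = A_s f_y = 1.28 × 60 = 76.8 kips.
a = T/(0.85 f'_c b) = 76.8/(0.85 × 3.45 × 12) = 2.18 in.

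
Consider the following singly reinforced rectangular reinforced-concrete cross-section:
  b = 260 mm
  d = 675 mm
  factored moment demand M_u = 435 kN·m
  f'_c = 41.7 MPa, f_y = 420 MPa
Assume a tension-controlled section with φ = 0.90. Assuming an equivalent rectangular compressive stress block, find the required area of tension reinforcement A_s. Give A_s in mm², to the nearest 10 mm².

A_s ≈ 1820 mm²

M_n = M_u/φ = 435/0.90 = 483.333 kN·m.
With M_n = 0.85 f'_c a b (d − a/2), solve the quadratic for a:
a = d − √(d² − 2M_n/(0.85 f'_c b)) = 675 − √(675² − 2 × 483.333×10⁶/(0.85 × 41.7 × 260)) = 82.77 mm.
A_s = 0.85 f'_c a b / f_y = 0.85 × 41.7 × 82.77 × 260 / 420 = 1816.2 mm².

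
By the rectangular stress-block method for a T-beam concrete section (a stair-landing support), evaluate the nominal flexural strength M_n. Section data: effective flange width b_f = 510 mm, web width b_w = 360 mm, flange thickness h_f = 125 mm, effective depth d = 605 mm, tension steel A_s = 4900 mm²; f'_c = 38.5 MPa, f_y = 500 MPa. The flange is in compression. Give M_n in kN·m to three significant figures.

Tension: T = A_s f_y = 4900 × 500 = 2450000 N.
Try a within the flange: a = T/(0.85 f'_c b_f) = 2450000/(0.85 × 38.5 × 510) = 146.80 mm.
a = 146.80 > h_f = 125 mm: the block extends into the web. Split into flange-overhang and web parts.
C_f = 0.85 f'_c (b_f − b_w) h_f = 0.85 × 38.5 × (510 − 360) × 125 = 613594 N.
Remaining web compression depth: a_w = (T − C_f)/(0.85 f'_c b_w) = (2450000 − 613594)/(0.85 × 38.5 × 360) = 155.88 mm.
M_n = C_f(d − h_f/2) + (T − C_f)(d − a_w/2) = 613594 × (605 − 62.5) + 1836406 × (605 − 77.94) = 332.87 + 967.90 = 1300.77 × 10⁶ N·mm.
M_n = 1300.77 kN·m.

M_n ≈ 1300 kN·m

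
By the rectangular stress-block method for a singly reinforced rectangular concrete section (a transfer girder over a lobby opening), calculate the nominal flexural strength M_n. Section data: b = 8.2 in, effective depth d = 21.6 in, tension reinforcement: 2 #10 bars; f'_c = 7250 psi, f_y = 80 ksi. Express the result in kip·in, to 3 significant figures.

A_s = 2 × 1.27 = 2.54 in².
T = A_s f_y = 2.54 × 80 = 203.2 kips.
a = T/(0.85 f'_c b) = 203.2/(0.85 × 7.25 × 8.2) = 4.021 in.
M_n = T(d − a/2) = 203.2 × (21.6 − 2.0105) = 3980.6 kip·in.

M_n ≈ 3980 kip·in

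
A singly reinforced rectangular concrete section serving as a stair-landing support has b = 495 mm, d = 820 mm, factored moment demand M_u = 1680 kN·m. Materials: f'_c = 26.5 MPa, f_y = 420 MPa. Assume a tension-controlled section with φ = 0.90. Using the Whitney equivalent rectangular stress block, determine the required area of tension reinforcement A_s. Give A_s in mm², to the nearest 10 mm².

M_n = M_u/φ = 1680/0.90 = 1866.67 kN·m.
With M_n = 0.85 f'_c a b (d − a/2), solve the quadratic for a:
a = d − √(d² − 2M_n/(0.85 f'_c b)) = 820 − √(820² − 2 × 1866.67×10⁶/(0.85 × 26.5 × 495)) = 238.99 mm.
A_s = 0.85 f'_c a b / f_y = 0.85 × 26.5 × 238.99 × 495 / 420 = 6344.5 mm².

A_s ≈ 6340 mm²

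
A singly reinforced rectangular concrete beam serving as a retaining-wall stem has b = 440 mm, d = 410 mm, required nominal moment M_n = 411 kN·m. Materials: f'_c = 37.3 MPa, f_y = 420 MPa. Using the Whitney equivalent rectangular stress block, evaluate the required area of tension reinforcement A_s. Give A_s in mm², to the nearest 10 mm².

With M_n = 0.85 f'_c a b (d − a/2), solve the quadratic for a:
a = d − √(d² − 2M_n/(0.85 f'_c b)) = 410 − √(410² − 2 × 411×10⁶/(0.85 × 37.3 × 440)) = 79.58 mm.
A_s = 0.85 f'_c a b / f_y = 0.85 × 37.3 × 79.58 × 440 / 420 = 2643.2 mm².

A_s ≈ 2640 mm²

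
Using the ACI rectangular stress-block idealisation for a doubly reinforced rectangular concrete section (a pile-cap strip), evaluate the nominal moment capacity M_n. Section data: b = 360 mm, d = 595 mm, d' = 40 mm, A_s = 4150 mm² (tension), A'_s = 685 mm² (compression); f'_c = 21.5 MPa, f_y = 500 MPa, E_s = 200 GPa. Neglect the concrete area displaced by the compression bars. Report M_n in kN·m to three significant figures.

Assume both tension and compression steel yield.
Net tension couple steel: A_s − A'_s = 3465 mm².
a = (A_s − A'_s) f_y / (0.85 f'_c b) = 1732500/(0.85 × 21.5 × 360) = 263.34 mm.
c = a/β₁ = 263.34/0.85 = 309.81 mm; ε'_s = 0.003(c − d')/c = 0.0026 ≥ f_y/E_s = 0.0025, so compression steel does yield.
M_n = (A_s − A'_s) f_y (d − a/2) + A'_s f_y (d − d') = [1732500 × (595 − 131.67) + 342500 × (595 − 40)] × 10⁻⁶ = 802.72 + 190.09 = 992.81 kN·m.

M_n ≈ 993 kN·m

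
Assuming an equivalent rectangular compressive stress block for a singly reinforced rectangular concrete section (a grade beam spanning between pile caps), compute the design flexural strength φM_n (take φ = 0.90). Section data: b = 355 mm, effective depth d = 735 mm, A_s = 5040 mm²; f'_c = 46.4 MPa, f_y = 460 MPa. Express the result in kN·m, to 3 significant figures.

φM_n ≈ 1360 kN·m

T = A_s f_y = 5040 × 460 = 2318400 N = 2318.4 kN.
From C = T: a = T/(0.85 f'_c b) = 2318400/(0.85 × 46.4 × 355) = 165.59 mm.
M_n = T(d − a/2) = 2318.4 kN × (735 − 82.795) mm = 1512.07 kN·m.
φM_n = 0.90 × 1512.07 = 1360.86 kN·m.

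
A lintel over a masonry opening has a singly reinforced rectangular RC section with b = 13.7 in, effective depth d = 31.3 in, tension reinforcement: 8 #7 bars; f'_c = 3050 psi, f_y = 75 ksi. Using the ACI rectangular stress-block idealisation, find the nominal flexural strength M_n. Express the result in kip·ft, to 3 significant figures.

M_n ≈ 787 kip·ft

A_s = 8 × 0.6 = 4.8 in².
T = A_s f_y = 4.8 × 75 = 360 kips.
a = T/(0.85 f'_c b) = 360/(0.85 × 3.05 × 13.7) = 10.136 in.
M_n = T(d − a/2) = 360 × (31.3 − 5.068) = 9443.5 kip·in = 9443.5/12 = 786.96 kip·ft.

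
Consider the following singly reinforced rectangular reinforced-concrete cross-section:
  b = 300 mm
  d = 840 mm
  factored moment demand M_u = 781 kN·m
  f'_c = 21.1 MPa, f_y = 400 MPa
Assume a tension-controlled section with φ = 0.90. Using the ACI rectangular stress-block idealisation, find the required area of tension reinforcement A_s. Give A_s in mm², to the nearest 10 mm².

M_n = M_u/φ = 781/0.90 = 867.778 kN·m.
With M_n = 0.85 f'_c a b (d − a/2), solve the quadratic for a:
a = d − √(d² − 2M_n/(0.85 f'_c b)) = 840 − √(840² − 2 × 867.778×10⁶/(0.85 × 21.1 × 300)) = 221.10 mm.
A_s = 0.85 f'_c a b / f_y = 0.85 × 21.1 × 221.10 × 300 / 400 = 2974.1 mm².

A_s ≈ 2970 mm²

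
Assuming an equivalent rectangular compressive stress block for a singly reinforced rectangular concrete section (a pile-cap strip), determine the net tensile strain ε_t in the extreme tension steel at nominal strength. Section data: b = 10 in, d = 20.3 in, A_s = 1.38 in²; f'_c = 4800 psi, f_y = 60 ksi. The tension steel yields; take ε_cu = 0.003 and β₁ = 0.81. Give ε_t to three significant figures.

ε_t ≈ 0.0213

a = A_s f_y/(0.85 f'_c b) = 2.029 in.
β₁ = 0.81, so c = a/β₁ = 2.029/0.81 = 2.505 in.
From the linear strain diagram with ε_cu = 0.003: ε_t = 0.003 (d − c)/c = 0.003 × (20.3 − 2.505)/2.505 = 0.0213.
Since ε_t ≥ 0.005, the section is tension-controlled.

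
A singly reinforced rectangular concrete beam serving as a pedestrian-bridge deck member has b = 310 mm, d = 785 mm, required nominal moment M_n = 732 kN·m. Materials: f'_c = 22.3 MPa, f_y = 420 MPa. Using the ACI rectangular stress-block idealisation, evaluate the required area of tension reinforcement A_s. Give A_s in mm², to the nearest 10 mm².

A_s ≈ 2510 mm²

With M_n = 0.85 f'_c a b (d − a/2), solve the quadratic for a:
a = d − √(d² − 2M_n/(0.85 f'_c b)) = 785 − √(785² − 2 × 732×10⁶/(0.85 × 22.3 × 310)) = 179.13 mm.
A_s = 0.85 f'_c a b / f_y = 0.85 × 22.3 × 179.13 × 310 / 420 = 2506.1 mm².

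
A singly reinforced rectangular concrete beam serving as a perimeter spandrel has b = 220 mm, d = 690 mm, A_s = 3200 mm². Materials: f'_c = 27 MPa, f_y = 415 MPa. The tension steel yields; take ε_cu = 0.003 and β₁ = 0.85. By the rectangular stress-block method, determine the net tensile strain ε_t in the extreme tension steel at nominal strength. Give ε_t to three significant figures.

ε_t ≈ 0.00369

a = A_s f_y/(0.85 f'_c b) = 263.02 mm.
β₁ = 0.85, so c = a/β₁ = 263.02/0.85 = 309.44 mm.
From the linear strain diagram with ε_cu = 0.003: ε_t = 0.003 (d − c)/c = 0.003 × (690 − 309.44)/309.44 = 0.00369.
ε_t < 0.004 — the section is over-reinforced for flexure under ACI limits.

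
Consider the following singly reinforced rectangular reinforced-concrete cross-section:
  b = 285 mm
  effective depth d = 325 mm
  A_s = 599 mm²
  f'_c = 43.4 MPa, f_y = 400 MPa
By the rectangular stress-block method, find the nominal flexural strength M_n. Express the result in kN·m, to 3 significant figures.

T = A_s f_y = 599 × 400 = 239600 N = 239.6 kN.
From C = T: a = T/(0.85 f'_c b) = 239600/(0.85 × 43.4 × 285) = 22.79 mm.
M_n = T(d − a/2) = 239.6 kN × (325 − 11.395) mm = 75.14 kN·m.

M_n ≈ 75.1 kN·m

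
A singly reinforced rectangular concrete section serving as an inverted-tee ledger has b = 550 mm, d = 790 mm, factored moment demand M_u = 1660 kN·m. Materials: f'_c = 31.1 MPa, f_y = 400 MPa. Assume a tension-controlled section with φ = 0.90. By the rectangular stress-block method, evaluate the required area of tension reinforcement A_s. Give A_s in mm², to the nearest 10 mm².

A_s ≈ 6590 mm²

M_n = M_u/φ = 1660/0.90 = 1844.44 kN·m.
With M_n = 0.85 f'_c a b (d − a/2), solve the quadratic for a:
a = d − √(d² − 2M_n/(0.85 f'_c b)) = 790 − √(790² − 2 × 1844.44×10⁶/(0.85 × 31.1 × 550)) = 181.41 mm.
A_s = 0.85 f'_c a b / f_y = 0.85 × 31.1 × 181.41 × 550 / 400 = 6593.9 mm².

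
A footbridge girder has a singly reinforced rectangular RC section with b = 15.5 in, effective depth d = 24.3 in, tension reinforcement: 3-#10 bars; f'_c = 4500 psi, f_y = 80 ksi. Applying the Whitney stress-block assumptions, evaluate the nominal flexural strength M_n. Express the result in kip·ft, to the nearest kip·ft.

M_n ≈ 552 kip·ft

A_s = 3 × 1.27 = 3.81 in².
T = A_s f_y = 3.81 × 80 = 304.8 kips.
a = T/(0.85 f'_c b) = 304.8/(0.85 × 4.5 × 15.5) = 5.141 in.
M_n = T(d − a/2) = 304.8 × (24.3 − 2.5705) = 6623.2 kip·in = 6623.2/12 = 551.93 kip·ft.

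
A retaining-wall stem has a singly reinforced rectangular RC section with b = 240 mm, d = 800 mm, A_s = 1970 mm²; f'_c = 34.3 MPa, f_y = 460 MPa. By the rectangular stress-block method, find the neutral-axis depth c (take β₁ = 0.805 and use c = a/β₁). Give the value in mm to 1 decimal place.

c ≈ 160.9 mm

T = A_s f_y = 1970 × 460 = 906200 N = 906.2 kN.
Setting C = 0.85 f'_c a b equal to T: a = 906200/(0.85 × 34.3 × 240) = 129.509 mm.
With β₁ = 0.805, c = a/β₁ = 129.509/0.805 = 160.9 mm.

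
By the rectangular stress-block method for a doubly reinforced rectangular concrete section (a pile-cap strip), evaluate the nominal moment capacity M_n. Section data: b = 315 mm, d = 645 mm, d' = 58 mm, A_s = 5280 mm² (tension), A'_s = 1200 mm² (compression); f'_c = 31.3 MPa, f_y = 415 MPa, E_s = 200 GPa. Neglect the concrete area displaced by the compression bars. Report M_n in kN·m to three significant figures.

Assume both tension and compression steel yield.
Net tension couple steel: A_s − A'_s = 4080 mm².
a = (A_s − A'_s) f_y / (0.85 f'_c b) = 1693200/(0.85 × 31.3 × 315) = 202.04 mm.
c = a/β₁ = 202.04/0.826 = 244.60 mm; ε'_s = 0.003(c − d')/c = 0.0023 ≥ f_y/E_s = 0.0021, so compression steel does yield.
M_n = (A_s − A'_s) f_y (d − a/2) + A'_s f_y (d − d') = [1693200 × (645 − 101.02) + 498000 × (645 − 58)] × 10⁻⁶ = 921.07 + 292.33 = 1213.40 kN·m.

M_n ≈ 1210 kN·m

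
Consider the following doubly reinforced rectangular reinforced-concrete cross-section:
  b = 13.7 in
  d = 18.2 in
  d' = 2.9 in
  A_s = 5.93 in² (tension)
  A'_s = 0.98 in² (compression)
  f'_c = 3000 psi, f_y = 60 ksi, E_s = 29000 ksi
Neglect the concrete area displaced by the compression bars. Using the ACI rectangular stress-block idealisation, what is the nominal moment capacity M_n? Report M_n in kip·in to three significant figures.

Assume both steels yield.
a = (A_s − A'_s) f_y/(0.85 f'_c b) = (5.93 − 0.98) × 60/(0.85 × 3 × 13.7) = 8.502 in.
c = a/β₁ = 8.502/0.85 = 10.002 in; ε'_s = 0.003(c − d')/c = 0.0021 ≥ ε_y = 0.0021, so the compression steel yields.
M_n = (A_s − A'_s) f_y (d − a/2) + A'_s f_y (d − d') = 297 × (18.2 − 4.251) + 58.8 × (18.2 − 2.9) = 4142.9 + 899.6 = 5042.5 kip·in.

M_n ≈ 5040 kip·in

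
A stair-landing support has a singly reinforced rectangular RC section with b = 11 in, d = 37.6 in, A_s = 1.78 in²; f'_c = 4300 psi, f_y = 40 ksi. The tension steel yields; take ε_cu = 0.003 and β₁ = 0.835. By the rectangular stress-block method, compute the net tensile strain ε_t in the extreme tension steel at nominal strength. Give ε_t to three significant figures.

a = A_s f_y/(0.85 f'_c b) = 1.771 in.
β₁ = 0.835, so c = a/β₁ = 1.771/0.835 = 2.121 in.
From the linear strain diagram with ε_cu = 0.003: ε_t = 0.003 (d − c)/c = 0.003 × (37.6 − 2.121)/2.121 = 0.0502.
Since ε_t ≥ 0.005, the section is tension-controlled.

ε_t ≈ 0.0502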